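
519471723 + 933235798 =1452707521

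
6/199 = 6/199 = 0.03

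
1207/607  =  1 + 600/607 =1.99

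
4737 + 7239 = 11976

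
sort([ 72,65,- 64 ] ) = [- 64, 65 , 72]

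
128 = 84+44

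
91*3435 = 312585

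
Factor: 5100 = 2^2*3^1 * 5^2 * 17^1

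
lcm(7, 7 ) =7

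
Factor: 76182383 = 4561^1*16703^1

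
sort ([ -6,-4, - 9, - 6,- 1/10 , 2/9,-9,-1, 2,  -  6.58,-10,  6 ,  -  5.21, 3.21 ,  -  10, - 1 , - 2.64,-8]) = [ - 10, - 10, - 9 , - 9 , - 8, - 6.58,  -  6,- 6,- 5.21,-4,- 2.64 , - 1,-1,  -  1/10 , 2/9, 2,  3.21 , 6 ]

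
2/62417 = 2/62417=0.00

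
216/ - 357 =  - 72/119=-0.61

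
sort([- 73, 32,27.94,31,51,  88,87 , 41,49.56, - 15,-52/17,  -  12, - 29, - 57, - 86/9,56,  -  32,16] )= [- 73, - 57,-32, - 29, - 15,-12, - 86/9,  -  52/17,16,  27.94,31, 32,  41,49.56, 51 , 56,87,88 ] 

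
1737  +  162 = 1899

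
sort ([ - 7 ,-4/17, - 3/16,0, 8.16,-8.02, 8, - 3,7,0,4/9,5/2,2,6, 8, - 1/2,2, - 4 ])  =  [-8.02 ,- 7, - 4,  -  3,-1/2,-4/17, - 3/16,0, 0, 4/9,2,2,5/2, 6,7,  8,8,8.16]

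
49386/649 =49386/649 = 76.10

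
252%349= 252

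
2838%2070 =768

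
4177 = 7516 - 3339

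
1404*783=1099332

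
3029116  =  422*7178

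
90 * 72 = 6480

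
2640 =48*55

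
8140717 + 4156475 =12297192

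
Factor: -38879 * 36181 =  - 17^1*97^1*373^1*2287^1 = - 1406681099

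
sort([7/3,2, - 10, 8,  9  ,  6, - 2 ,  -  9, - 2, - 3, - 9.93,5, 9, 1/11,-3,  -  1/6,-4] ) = [ - 10, - 9.93, - 9, - 4, - 3 , - 3, - 2,-2, - 1/6, 1/11,2, 7/3 , 5, 6, 8, 9,9]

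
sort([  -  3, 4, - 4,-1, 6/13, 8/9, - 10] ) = [ - 10, - 4, - 3, - 1, 6/13,8/9,4]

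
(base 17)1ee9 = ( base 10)9206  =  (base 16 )23F6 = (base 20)1306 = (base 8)21766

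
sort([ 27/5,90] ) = [27/5,90] 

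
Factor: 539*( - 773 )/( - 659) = 416647/659  =  7^2*11^1*659^( - 1 ) *773^1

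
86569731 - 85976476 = 593255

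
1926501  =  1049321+877180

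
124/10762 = 62/5381  =  0.01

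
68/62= 34/31 = 1.10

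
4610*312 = 1438320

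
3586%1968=1618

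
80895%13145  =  2025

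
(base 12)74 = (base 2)1011000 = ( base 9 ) 107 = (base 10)88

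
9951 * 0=0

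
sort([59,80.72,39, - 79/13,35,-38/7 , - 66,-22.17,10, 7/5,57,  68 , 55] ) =[ - 66,-22.17, - 79/13,-38/7 , 7/5,10,35,39, 55,57,59, 68,80.72] 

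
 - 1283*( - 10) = 12830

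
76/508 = 19/127 = 0.15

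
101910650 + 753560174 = 855470824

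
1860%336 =180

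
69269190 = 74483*930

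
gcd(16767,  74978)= 1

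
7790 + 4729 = 12519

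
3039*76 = 230964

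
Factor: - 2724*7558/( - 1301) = 2^3*3^1*227^1 *1301^( - 1)*3779^1 = 20587992/1301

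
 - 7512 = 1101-8613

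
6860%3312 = 236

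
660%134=124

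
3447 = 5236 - 1789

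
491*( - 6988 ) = -3431108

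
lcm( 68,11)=748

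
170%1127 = 170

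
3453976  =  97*35608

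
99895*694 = 69327130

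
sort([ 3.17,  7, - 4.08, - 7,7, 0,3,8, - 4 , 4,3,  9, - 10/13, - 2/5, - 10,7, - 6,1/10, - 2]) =[  -  10, - 7, - 6,- 4.08, - 4 , - 2, - 10/13, - 2/5,0,1/10,3,3,3.17,4,7,7,7,8, 9 ] 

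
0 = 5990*0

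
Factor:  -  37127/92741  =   - 11^ (  -  1)* 137^1 *271^1*8431^( - 1 ) 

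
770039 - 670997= 99042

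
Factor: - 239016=  -  2^3*3^1 * 23^1 *433^1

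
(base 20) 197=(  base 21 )16k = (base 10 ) 587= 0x24B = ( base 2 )1001001011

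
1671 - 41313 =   -  39642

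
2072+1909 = 3981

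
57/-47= - 2  +  37/47 = -  1.21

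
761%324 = 113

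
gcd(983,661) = 1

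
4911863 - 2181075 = 2730788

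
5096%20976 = 5096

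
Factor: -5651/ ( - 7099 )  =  31^( - 1)*229^( - 1 )*5651^1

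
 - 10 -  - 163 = 153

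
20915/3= 20915/3   =  6971.67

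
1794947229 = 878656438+916290791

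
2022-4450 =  -2428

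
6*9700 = 58200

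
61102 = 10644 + 50458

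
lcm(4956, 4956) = 4956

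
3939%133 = 82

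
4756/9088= 1189/2272 = 0.52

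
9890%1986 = 1946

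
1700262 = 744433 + 955829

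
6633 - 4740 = 1893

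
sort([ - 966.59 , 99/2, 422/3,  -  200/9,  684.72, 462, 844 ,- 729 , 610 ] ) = [ - 966.59, - 729, - 200/9, 99/2, 422/3,  462, 610,684.72, 844 ] 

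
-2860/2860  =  -1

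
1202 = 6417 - 5215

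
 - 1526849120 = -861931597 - 664917523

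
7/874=7/874 =0.01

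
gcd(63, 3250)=1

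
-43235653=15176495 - 58412148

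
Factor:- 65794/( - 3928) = 2^(  -  2)*67^1 = 67/4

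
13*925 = 12025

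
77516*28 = 2170448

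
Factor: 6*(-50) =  -2^2*3^1*5^2 = -300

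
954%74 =66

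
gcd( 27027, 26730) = 297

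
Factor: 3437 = 7^1*491^1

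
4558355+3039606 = 7597961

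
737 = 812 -75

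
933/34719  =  311/11573 = 0.03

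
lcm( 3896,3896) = 3896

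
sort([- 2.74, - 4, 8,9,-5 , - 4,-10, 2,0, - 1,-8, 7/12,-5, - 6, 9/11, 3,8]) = [-10,-8 , - 6,-5 , -5, - 4, - 4, - 2.74,-1,0,  7/12, 9/11, 2,  3,  8,8,9]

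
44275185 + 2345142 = 46620327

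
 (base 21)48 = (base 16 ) 5C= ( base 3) 10102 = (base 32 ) 2s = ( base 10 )92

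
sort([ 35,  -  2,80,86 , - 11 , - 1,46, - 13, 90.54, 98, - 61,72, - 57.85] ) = [ - 61,-57.85,-13, - 11, - 2, - 1,  35, 46,72,80,86,90.54,98]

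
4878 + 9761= 14639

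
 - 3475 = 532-4007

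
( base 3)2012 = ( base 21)2h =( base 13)47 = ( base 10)59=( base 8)73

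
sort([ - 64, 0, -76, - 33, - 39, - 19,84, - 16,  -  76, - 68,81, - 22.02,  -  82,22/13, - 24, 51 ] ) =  [ - 82, - 76, - 76, - 68, - 64, - 39,-33,-24, - 22.02,-19, - 16, 0,22/13,51,  81,  84] 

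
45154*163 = 7360102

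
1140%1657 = 1140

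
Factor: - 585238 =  - 2^1*19^1 * 15401^1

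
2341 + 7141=9482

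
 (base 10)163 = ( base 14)b9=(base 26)67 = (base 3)20001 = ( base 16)A3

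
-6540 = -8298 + 1758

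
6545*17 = 111265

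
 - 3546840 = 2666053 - 6212893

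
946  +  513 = 1459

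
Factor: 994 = 2^1*7^1 * 71^1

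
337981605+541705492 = 879687097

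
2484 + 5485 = 7969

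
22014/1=22014 =22014.00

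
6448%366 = 226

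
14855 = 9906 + 4949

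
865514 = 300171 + 565343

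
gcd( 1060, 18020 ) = 1060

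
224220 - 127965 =96255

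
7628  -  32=7596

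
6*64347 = 386082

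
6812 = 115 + 6697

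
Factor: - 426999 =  - 3^1*317^1*449^1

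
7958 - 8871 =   -  913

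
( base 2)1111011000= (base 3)1100110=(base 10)984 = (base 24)1h0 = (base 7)2604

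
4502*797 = 3588094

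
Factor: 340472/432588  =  2^1*3^ ( -1)*11^1*13^( - 1)  *  47^( - 1)*53^1*59^( - 1 ) *73^1  =  85118/108147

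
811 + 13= 824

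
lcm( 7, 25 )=175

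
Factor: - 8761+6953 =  - 2^4 * 113^1=- 1808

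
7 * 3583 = 25081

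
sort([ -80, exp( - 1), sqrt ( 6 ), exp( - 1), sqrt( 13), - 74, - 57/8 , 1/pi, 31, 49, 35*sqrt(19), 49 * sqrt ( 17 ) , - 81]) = [ - 81, - 80, - 74, - 57/8, 1/pi,exp( - 1), exp( - 1),sqrt(6), sqrt(13 ), 31, 49,35 * sqrt(19),49 * sqrt( 17) ]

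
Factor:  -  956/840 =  - 2^( - 1 ) * 3^ ( - 1)*5^(-1 )*7^( - 1)*239^1= -239/210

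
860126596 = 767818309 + 92308287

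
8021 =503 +7518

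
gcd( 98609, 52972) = 1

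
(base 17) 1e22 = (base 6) 105351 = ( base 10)8995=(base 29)ak5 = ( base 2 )10001100100011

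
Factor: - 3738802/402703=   -  2^1*7^( - 1)*467^1*4003^1*57529^( - 1 )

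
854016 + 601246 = 1455262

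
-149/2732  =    -  1 + 2583/2732=- 0.05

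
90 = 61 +29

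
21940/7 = 21940/7 = 3134.29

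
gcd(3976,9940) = 1988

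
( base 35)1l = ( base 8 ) 70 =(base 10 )56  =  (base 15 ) 3B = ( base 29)1r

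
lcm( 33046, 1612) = 66092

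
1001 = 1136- 135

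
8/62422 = 4/31211=0.00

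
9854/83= 118+60/83 = 118.72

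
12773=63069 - 50296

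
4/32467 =4/32467=0.00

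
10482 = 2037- - 8445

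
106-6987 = -6881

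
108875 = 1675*65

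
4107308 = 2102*1954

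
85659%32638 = 20383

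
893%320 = 253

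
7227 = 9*803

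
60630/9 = 6736+2/3 = 6736.67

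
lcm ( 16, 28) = 112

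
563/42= 563/42 = 13.40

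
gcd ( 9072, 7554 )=6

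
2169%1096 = 1073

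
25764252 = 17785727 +7978525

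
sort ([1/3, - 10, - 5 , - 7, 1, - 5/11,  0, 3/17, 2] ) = [  -  10, - 7,  -  5 ,-5/11,0, 3/17, 1/3, 1, 2]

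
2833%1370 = 93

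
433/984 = 433/984 = 0.44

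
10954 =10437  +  517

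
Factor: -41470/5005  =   - 58/7 = - 2^1*7^( - 1)*29^1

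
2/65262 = 1/32631 = 0.00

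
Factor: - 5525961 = -3^1*7^1 * 271^1*971^1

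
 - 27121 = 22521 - 49642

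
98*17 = 1666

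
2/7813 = 2/7813 = 0.00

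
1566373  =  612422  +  953951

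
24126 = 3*8042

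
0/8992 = 0 = 0.00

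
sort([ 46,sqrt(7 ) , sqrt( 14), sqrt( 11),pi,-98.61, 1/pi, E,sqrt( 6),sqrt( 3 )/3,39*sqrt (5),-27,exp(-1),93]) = [ - 98.61,-27 , 1/pi,exp(-1) , sqrt( 3)/3, sqrt( 6), sqrt( 7),E, pi, sqrt( 11), sqrt(14 ),46,39*sqrt( 5), 93]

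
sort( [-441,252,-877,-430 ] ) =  [  -  877, - 441,- 430, 252 ] 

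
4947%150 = 147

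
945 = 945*1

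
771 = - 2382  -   - 3153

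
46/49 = 46/49= 0.94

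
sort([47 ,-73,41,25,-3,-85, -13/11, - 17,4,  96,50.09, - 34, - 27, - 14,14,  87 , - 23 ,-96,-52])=[-96, - 85, - 73,-52, - 34,-27, - 23,-17, - 14, - 3, - 13/11,4,  14, 25,41,47, 50.09,87,96]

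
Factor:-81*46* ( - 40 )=2^4*3^4 *5^1*23^1 = 149040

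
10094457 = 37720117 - 27625660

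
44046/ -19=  - 44046/19 = - 2318.21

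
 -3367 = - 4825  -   - 1458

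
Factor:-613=-613^1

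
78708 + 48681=127389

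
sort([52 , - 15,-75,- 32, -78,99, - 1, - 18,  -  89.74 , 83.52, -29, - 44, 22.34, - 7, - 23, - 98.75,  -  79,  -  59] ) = [- 98.75, - 89.74  , - 79,  -  78, - 75,-59 , - 44, - 32, - 29 , - 23,-18, - 15, - 7, - 1,22.34, 52, 83.52, 99 ]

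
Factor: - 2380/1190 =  - 2^1 = -2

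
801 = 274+527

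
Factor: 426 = 2^1*  3^1*71^1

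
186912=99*1888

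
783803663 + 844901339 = 1628705002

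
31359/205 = 31359/205=152.97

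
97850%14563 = 10472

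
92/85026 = 46/42513=0.00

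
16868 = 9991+6877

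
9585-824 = 8761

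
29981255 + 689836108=719817363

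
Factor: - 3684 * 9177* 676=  - 22854253968 = -2^4 * 3^2*7^1*13^2*19^1*23^1*307^1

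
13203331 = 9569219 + 3634112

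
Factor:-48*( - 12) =2^6 * 3^2  =  576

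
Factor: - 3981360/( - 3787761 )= 1327120/1262587=2^4*5^1*53^1 * 313^1*1262587^( - 1 ) 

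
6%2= 0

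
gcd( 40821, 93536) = 1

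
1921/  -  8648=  - 1 + 6727/8648 = - 0.22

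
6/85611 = 2/28537 = 0.00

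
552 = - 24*( - 23)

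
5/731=5/731 = 0.01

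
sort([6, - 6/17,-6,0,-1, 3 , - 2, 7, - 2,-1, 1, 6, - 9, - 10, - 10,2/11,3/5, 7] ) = [ - 10, - 10 , - 9, - 6, - 2, - 2, - 1, - 1,-6/17,0,  2/11, 3/5, 1, 3,6, 6, 7,7]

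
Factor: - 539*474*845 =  - 215885670 = - 2^1*3^1*5^1*7^2*11^1*13^2*79^1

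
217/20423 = 217/20423=0.01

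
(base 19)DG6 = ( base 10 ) 5003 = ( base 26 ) 7ab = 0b1001110001011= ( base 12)2A8B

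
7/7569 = 7/7569 = 0.00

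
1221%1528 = 1221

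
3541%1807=1734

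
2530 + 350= 2880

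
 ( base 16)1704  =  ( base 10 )5892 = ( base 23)B34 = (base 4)1130010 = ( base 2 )1011100000100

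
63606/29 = 63606/29 = 2193.31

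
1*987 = 987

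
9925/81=122 + 43/81 = 122.53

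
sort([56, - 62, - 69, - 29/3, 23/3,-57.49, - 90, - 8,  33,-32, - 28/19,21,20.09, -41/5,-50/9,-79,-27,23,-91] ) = [ - 91,-90,-79, - 69,-62, - 57.49,-32, - 27,-29/3,-41/5,-8, - 50/9 , - 28/19, 23/3,20.09,  21,23, 33, 56]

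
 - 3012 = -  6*502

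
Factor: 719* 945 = 679455 = 3^3* 5^1*7^1*719^1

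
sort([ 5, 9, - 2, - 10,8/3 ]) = [ - 10, - 2 , 8/3, 5,9 ]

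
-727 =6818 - 7545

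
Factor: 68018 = 2^1*71^1 * 479^1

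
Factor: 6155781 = 3^1*41^1*50047^1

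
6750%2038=636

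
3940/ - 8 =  - 493+1/2 = - 492.50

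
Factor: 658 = 2^1*7^1 * 47^1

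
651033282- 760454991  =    -  109421709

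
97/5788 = 97/5788 = 0.02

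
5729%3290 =2439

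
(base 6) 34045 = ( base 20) BJ1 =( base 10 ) 4781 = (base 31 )4u7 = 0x12ad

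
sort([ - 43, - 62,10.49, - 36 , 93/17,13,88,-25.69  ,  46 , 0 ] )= [ -62, - 43 , - 36, - 25.69, 0, 93/17,10.49, 13,46, 88]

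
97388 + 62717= 160105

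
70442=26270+44172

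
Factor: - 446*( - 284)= 126664= 2^3*71^1*223^1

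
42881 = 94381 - 51500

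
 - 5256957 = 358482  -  5615439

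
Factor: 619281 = 3^2 * 13^1*67^1 * 79^1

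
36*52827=1901772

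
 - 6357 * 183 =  - 1163331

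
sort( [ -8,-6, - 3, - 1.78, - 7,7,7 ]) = [ - 8, - 7,-6, - 3, - 1.78, 7, 7] 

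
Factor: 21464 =2^3*2683^1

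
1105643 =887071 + 218572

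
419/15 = 27 +14/15= 27.93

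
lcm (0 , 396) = 0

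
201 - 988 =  - 787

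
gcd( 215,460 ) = 5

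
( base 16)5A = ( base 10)90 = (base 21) 46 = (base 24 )3i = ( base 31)2S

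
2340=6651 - 4311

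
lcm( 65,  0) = 0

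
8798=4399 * 2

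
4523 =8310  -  3787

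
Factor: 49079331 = 3^3 *7^2*37097^1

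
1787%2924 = 1787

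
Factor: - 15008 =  - 2^5*7^1*67^1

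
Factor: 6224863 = 911^1 * 6833^1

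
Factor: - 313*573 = - 179349 = - 3^1*191^1*313^1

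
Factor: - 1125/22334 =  - 2^( - 1 )*3^2 * 5^3*13^( - 1) * 859^( - 1)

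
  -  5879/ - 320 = 5879/320 = 18.37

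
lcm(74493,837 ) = 74493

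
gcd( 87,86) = 1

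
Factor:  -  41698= - 2^1 * 20849^1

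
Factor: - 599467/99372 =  - 2^( - 2 )*3^( - 1 )*7^ ( - 2) * 11^1 * 13^( - 2 )*54497^1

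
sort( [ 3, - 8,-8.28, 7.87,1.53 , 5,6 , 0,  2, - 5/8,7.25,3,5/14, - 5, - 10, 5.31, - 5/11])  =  [ - 10, - 8.28, - 8 , - 5, - 5/8, - 5/11, 0,5/14,1.53, 2, 3, 3, 5,  5.31,6,7.25,7.87]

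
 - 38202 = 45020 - 83222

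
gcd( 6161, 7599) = 1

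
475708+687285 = 1162993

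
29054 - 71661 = - 42607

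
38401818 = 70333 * 546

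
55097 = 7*7871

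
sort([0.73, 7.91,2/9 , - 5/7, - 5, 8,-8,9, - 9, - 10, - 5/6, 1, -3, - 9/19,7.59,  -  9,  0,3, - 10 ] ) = [ - 10, - 10,  -  9, - 9, - 8, -5 , - 3 , - 5/6, - 5/7,  -  9/19, 0,2/9,0.73,1,3,7.59,7.91,8,9 ] 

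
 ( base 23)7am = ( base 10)3955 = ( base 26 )5m3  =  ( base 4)331303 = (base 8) 7563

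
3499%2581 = 918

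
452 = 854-402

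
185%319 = 185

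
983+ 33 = 1016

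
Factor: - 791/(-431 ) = 7^1*113^1*431^(-1 )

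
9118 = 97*94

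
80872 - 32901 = 47971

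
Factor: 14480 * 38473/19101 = 557089040/19101 = 2^4*3^ ( - 1)*5^1*79^1 *181^1*487^1*6367^(-1 )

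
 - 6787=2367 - 9154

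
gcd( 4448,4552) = 8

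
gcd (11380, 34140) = 11380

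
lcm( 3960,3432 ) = 51480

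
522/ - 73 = -522/73 = -7.15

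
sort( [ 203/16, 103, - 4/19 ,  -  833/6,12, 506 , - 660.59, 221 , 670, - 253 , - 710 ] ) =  [ - 710 ,-660.59, - 253, - 833/6, - 4/19, 12 , 203/16,103,221, 506 , 670]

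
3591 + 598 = 4189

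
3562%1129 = 175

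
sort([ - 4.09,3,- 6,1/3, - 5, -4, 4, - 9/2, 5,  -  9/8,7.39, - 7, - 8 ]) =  [ - 8,-7, - 6 , - 5, - 9/2,- 4.09,  -  4, - 9/8, 1/3 , 3, 4, 5, 7.39] 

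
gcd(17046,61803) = 9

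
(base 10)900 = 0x384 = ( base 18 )2e0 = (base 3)1020100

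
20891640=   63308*330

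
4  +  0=4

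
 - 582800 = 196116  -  778916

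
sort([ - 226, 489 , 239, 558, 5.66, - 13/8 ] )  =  [ - 226, - 13/8, 5.66, 239,  489,558 ]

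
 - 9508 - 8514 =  - 18022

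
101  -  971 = -870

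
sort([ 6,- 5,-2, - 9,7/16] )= [  -  9,-5, - 2,7/16, 6]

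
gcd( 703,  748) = 1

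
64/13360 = 4/835 = 0.00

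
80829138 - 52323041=28506097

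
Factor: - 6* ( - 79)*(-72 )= -34128 = -2^4*3^3*79^1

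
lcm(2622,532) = 36708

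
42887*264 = 11322168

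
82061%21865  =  16466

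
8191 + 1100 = 9291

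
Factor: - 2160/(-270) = 2^3 =8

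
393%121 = 30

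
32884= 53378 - 20494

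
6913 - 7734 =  - 821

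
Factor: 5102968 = 2^3*13^1  *  139^1*353^1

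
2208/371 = 5 + 353/371=5.95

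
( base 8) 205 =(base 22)61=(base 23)5I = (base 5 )1013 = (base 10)133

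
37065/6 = 12355/2  =  6177.50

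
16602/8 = 2075 + 1/4=2075.25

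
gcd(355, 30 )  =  5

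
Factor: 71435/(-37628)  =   - 2^(-2)* 5^1*7^1*13^1*23^( - 1)*157^1*409^(  -  1)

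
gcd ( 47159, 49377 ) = 1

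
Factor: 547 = 547^1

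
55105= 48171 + 6934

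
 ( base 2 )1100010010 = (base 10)786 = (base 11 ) 655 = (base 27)123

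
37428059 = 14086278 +23341781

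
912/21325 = 912/21325 = 0.04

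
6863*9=61767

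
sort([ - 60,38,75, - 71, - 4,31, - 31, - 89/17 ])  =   [-71, - 60, - 31, - 89/17, - 4,31,38,75 ] 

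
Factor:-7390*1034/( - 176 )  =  173665/4 = 2^( - 2) * 5^1*47^1* 739^1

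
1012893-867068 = 145825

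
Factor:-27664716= - 2^2*3^1*2305393^1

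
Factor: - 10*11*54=  -  5940=- 2^2*3^3*5^1 * 11^1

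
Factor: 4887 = 3^3*181^1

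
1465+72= 1537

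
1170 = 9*130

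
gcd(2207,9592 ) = 1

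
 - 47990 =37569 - 85559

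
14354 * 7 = 100478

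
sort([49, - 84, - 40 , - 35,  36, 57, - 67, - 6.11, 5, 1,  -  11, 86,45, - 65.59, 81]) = [ - 84, - 67, - 65.59, - 40  , - 35, - 11,-6.11,  1, 5,  36, 45,49, 57, 81, 86]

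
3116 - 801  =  2315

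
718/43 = 16 + 30/43 = 16.70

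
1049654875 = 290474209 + 759180666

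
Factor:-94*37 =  - 3478= - 2^1*37^1*47^1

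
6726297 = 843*7979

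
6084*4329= 26337636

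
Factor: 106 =2^1 * 53^1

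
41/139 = 41/139 = 0.29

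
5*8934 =44670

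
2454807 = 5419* 453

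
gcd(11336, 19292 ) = 52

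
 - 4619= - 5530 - -911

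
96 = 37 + 59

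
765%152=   5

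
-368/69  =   - 16/3= -  5.33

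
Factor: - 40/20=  - 2 = - 2^1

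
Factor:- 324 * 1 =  - 324 = - 2^2*3^4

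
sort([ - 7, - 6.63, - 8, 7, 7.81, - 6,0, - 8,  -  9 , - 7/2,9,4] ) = [ - 9, - 8, - 8, - 7,- 6.63  , - 6, - 7/2,0,4,7, 7.81,9]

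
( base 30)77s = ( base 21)EH7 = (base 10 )6538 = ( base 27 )8Q4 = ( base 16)198a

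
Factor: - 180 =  - 2^2*3^2*5^1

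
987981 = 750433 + 237548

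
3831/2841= 1+330/947 = 1.35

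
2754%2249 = 505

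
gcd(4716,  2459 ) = 1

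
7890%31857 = 7890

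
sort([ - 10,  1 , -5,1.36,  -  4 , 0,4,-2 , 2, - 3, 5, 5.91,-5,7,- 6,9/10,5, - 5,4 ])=[ - 10, - 6,-5,- 5, - 5, - 4, - 3, - 2,0 , 9/10,1,1.36,2,4, 4,5,5,5.91,7] 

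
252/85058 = 126/42529  =  0.00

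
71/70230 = 71/70230 = 0.00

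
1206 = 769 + 437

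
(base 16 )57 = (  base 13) 69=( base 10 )87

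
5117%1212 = 269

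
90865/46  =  90865/46 = 1975.33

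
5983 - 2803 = 3180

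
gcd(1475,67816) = 1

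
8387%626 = 249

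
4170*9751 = 40661670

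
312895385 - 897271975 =-584376590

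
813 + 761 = 1574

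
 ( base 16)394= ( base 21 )21D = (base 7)2446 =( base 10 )916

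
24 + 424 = 448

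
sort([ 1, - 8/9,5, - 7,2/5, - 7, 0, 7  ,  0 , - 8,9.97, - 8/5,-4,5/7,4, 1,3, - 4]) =[-8, - 7, - 7, - 4 , - 4 , - 8/5,  -  8/9, 0, 0,2/5,5/7, 1, 1 , 3,4,5,7,9.97 ] 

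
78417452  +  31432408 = 109849860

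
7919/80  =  7919/80= 98.99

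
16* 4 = 64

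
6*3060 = 18360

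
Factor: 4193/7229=7^1*599^1*7229^(- 1 ) 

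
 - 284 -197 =-481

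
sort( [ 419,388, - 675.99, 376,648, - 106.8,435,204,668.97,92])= [ - 675.99, - 106.8, 92, 204,376,388,419,435, 648,668.97 ] 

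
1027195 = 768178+259017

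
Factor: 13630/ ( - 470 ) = - 29 = - 29^1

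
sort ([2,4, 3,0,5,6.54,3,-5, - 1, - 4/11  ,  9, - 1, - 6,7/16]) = [ - 6,  -  5,-1, - 1,  -  4/11, 0, 7/16, 2 , 3,3, 4,5,6.54,9]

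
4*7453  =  29812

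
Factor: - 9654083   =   - 71^1*227^1*599^1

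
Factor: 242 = 2^1*11^2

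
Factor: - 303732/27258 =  - 78/7 = - 2^1*3^1*7^(-1) * 13^1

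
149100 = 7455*20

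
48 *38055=1826640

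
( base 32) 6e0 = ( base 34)5NU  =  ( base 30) 79m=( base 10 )6592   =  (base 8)14700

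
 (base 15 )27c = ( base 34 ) gn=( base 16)237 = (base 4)20313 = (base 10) 567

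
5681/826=6 + 725/826=   6.88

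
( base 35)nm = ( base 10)827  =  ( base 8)1473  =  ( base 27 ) 13h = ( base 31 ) ql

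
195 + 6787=6982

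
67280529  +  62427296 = 129707825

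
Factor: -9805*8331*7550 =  -616725185250  =  - 2^1*3^1*5^3*37^1*53^1*151^1*2777^1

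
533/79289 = 533/79289=0.01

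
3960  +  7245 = 11205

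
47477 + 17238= 64715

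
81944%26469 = 2537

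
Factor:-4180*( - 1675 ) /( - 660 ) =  - 31825/3 = -3^(  -  1) * 5^2*19^1 * 67^1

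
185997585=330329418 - 144331833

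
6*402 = 2412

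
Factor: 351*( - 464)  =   - 162864 = - 2^4*3^3*13^1 * 29^1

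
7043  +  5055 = 12098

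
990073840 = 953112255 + 36961585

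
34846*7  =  243922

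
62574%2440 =1574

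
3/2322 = 1/774 = 0.00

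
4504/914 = 4+424/457  =  4.93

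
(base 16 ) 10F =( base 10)271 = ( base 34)7x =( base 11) 227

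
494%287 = 207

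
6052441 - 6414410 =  - 361969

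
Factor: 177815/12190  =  671/46 = 2^( - 1) * 11^1*23^( - 1) * 61^1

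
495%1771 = 495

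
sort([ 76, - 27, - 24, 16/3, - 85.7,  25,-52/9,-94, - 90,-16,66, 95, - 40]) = [ - 94, - 90,  -  85.7,-40 ,  -  27, - 24 ,-16, - 52/9, 16/3 , 25, 66, 76,95 ] 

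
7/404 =7/404 = 0.02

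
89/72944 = 89/72944  =  0.00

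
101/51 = 1  +  50/51 = 1.98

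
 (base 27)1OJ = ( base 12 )984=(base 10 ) 1396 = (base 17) 4e2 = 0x574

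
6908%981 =41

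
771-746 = 25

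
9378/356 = 26 + 61/178 = 26.34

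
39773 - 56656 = - 16883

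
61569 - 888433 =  - 826864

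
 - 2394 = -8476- - 6082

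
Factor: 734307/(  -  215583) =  - 7^1 *73^1*479^1*71861^( - 1) = - 244769/71861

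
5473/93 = 5473/93 = 58.85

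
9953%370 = 333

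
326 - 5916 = - 5590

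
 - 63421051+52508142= - 10912909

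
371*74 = 27454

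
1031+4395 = 5426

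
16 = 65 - 49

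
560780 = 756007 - 195227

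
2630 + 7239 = 9869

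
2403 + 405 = 2808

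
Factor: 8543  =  8543^1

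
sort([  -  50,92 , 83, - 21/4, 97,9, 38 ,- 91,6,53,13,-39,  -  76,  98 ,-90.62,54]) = [  -  91, - 90.62, - 76,  -  50,  -  39, - 21/4, 6 , 9,13, 38, 53, 54,83,92,97, 98] 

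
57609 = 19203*3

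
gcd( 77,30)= 1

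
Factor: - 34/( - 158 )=17^1*79^(  -  1 ) = 17/79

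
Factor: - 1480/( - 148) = 2^1*5^1=10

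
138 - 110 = 28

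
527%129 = 11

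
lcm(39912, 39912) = 39912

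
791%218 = 137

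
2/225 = 2/225 =0.01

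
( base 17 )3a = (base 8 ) 75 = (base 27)27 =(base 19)34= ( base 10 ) 61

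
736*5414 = 3984704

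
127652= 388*329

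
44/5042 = 22/2521 = 0.01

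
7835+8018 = 15853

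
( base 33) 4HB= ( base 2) 1001101000000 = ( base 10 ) 4928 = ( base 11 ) 3780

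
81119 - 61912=19207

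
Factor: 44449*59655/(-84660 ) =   -  176773673/5644 =- 2^( - 2 )*17^( - 1)*41^1 * 83^( - 1 )*97^1 * 44449^1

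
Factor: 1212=2^2*3^1*101^1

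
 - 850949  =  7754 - 858703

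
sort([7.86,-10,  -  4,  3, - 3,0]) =[ - 10, - 4, - 3,0,  3,7.86] 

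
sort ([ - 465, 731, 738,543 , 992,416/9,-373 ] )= [ - 465, - 373, 416/9, 543,731,738,  992]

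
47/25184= 47/25184 = 0.00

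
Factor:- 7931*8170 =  - 2^1* 5^1*7^1*11^1 * 19^1 * 43^1*103^1  =  - 64796270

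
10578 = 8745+1833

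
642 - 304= 338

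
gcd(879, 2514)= 3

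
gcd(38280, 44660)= 6380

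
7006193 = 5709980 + 1296213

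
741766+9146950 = 9888716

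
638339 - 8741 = 629598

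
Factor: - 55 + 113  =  58 =2^1*29^1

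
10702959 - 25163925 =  - 14460966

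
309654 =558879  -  249225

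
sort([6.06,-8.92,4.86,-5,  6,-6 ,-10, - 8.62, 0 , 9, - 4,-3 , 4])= [ - 10, - 8.92,  -  8.62, - 6,-5,-4, - 3,0,4,  4.86,6,6.06, 9 ]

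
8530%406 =4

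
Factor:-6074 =-2^1*3037^1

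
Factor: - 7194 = -2^1 * 3^1*11^1  *109^1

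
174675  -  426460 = - 251785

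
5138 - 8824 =  -  3686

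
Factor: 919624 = 2^3*139^1*827^1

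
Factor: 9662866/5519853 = 2^1*3^( - 3)*181^1*26693^1 * 204439^( - 1 )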